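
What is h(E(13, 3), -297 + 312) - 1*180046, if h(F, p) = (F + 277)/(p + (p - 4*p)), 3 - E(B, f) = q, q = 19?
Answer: -1800547/10 ≈ -1.8005e+5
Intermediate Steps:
E(B, f) = -16 (E(B, f) = 3 - 1*19 = 3 - 19 = -16)
h(F, p) = -(277 + F)/(2*p) (h(F, p) = (277 + F)/(p - 3*p) = (277 + F)/((-2*p)) = (277 + F)*(-1/(2*p)) = -(277 + F)/(2*p))
h(E(13, 3), -297 + 312) - 1*180046 = (-277 - 1*(-16))/(2*(-297 + 312)) - 1*180046 = (½)*(-277 + 16)/15 - 180046 = (½)*(1/15)*(-261) - 180046 = -87/10 - 180046 = -1800547/10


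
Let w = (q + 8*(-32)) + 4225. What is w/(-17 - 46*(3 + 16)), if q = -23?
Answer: -3946/891 ≈ -4.4287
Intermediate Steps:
w = 3946 (w = (-23 + 8*(-32)) + 4225 = (-23 - 256) + 4225 = -279 + 4225 = 3946)
w/(-17 - 46*(3 + 16)) = 3946/(-17 - 46*(3 + 16)) = 3946/(-17 - 46*19) = 3946/(-17 - 874) = 3946/(-891) = 3946*(-1/891) = -3946/891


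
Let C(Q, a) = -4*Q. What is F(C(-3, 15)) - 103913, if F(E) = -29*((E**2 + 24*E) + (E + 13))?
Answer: -117166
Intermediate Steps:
F(E) = -377 - 725*E - 29*E**2 (F(E) = -29*((E**2 + 24*E) + (13 + E)) = -29*(13 + E**2 + 25*E) = -377 - 725*E - 29*E**2)
F(C(-3, 15)) - 103913 = (-377 - (-2900)*(-3) - 29*(-4*(-3))**2) - 103913 = (-377 - 725*12 - 29*12**2) - 103913 = (-377 - 8700 - 29*144) - 103913 = (-377 - 8700 - 4176) - 103913 = -13253 - 103913 = -117166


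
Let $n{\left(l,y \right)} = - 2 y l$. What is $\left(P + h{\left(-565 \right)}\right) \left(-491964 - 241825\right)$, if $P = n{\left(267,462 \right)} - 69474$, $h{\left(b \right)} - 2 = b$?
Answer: $232423996805$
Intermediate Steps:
$h{\left(b \right)} = 2 + b$
$n{\left(l,y \right)} = - 2 l y$
$P = -316182$ ($P = \left(-2\right) 267 \cdot 462 - 69474 = -246708 - 69474 = -316182$)
$\left(P + h{\left(-565 \right)}\right) \left(-491964 - 241825\right) = \left(-316182 + \left(2 - 565\right)\right) \left(-491964 - 241825\right) = \left(-316182 - 563\right) \left(-733789\right) = \left(-316745\right) \left(-733789\right) = 232423996805$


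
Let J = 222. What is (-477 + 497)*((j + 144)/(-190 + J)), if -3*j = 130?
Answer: 755/12 ≈ 62.917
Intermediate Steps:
j = -130/3 (j = -⅓*130 = -130/3 ≈ -43.333)
(-477 + 497)*((j + 144)/(-190 + J)) = (-477 + 497)*((-130/3 + 144)/(-190 + 222)) = 20*((302/3)/32) = 20*((302/3)*(1/32)) = 20*(151/48) = 755/12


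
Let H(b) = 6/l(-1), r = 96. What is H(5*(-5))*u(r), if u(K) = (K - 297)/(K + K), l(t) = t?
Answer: 201/32 ≈ 6.2813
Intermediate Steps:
u(K) = (-297 + K)/(2*K) (u(K) = (-297 + K)/((2*K)) = (-297 + K)*(1/(2*K)) = (-297 + K)/(2*K))
H(b) = -6 (H(b) = 6/(-1) = 6*(-1) = -6)
H(5*(-5))*u(r) = -3*(-297 + 96)/96 = -3*(-201)/96 = -6*(-67/64) = 201/32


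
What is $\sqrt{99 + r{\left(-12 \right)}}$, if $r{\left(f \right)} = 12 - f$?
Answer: $\sqrt{123} \approx 11.091$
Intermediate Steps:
$\sqrt{99 + r{\left(-12 \right)}} = \sqrt{99 + \left(12 - -12\right)} = \sqrt{99 + \left(12 + 12\right)} = \sqrt{99 + 24} = \sqrt{123}$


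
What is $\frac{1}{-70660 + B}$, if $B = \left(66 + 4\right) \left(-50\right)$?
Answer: $- \frac{1}{74160} \approx -1.3484 \cdot 10^{-5}$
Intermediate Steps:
$B = -3500$ ($B = 70 \left(-50\right) = -3500$)
$\frac{1}{-70660 + B} = \frac{1}{-70660 - 3500} = \frac{1}{-74160} = - \frac{1}{74160}$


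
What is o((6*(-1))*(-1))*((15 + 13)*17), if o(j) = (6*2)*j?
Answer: 34272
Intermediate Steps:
o(j) = 12*j
o((6*(-1))*(-1))*((15 + 13)*17) = (12*((6*(-1))*(-1)))*((15 + 13)*17) = (12*(-6*(-1)))*(28*17) = (12*6)*476 = 72*476 = 34272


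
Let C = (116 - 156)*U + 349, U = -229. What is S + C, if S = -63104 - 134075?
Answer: -187670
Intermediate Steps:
S = -197179
C = 9509 (C = (116 - 156)*(-229) + 349 = -40*(-229) + 349 = 9160 + 349 = 9509)
S + C = -197179 + 9509 = -187670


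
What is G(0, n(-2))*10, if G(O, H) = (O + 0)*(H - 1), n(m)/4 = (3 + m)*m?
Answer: 0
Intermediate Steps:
n(m) = 4*m*(3 + m) (n(m) = 4*((3 + m)*m) = 4*(m*(3 + m)) = 4*m*(3 + m))
G(O, H) = O*(-1 + H)
G(0, n(-2))*10 = (0*(-1 + 4*(-2)*(3 - 2)))*10 = (0*(-1 + 4*(-2)*1))*10 = (0*(-1 - 8))*10 = (0*(-9))*10 = 0*10 = 0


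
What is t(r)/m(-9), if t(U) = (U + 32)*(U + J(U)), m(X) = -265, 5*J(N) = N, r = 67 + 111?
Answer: -44856/265 ≈ -169.27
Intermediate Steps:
r = 178
J(N) = N/5
t(U) = 6*U*(32 + U)/5 (t(U) = (U + 32)*(U + U/5) = (32 + U)*(6*U/5) = 6*U*(32 + U)/5)
t(r)/m(-9) = ((6/5)*178*(32 + 178))/(-265) = ((6/5)*178*210)*(-1/265) = 44856*(-1/265) = -44856/265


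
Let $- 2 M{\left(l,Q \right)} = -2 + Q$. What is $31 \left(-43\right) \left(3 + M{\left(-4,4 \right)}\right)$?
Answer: $-2666$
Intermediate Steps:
$M{\left(l,Q \right)} = 1 - \frac{Q}{2}$ ($M{\left(l,Q \right)} = - \frac{-2 + Q}{2} = 1 - \frac{Q}{2}$)
$31 \left(-43\right) \left(3 + M{\left(-4,4 \right)}\right) = 31 \left(-43\right) \left(3 + \left(1 - 2\right)\right) = - 1333 \left(3 + \left(1 - 2\right)\right) = - 1333 \left(3 - 1\right) = \left(-1333\right) 2 = -2666$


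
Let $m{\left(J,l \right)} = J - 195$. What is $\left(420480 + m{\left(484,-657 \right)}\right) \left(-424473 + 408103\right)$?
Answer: $-6887988530$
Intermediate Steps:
$m{\left(J,l \right)} = -195 + J$ ($m{\left(J,l \right)} = J - 195 = -195 + J$)
$\left(420480 + m{\left(484,-657 \right)}\right) \left(-424473 + 408103\right) = \left(420480 + \left(-195 + 484\right)\right) \left(-424473 + 408103\right) = \left(420480 + 289\right) \left(-16370\right) = 420769 \left(-16370\right) = -6887988530$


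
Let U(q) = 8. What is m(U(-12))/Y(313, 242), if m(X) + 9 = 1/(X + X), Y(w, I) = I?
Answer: -13/352 ≈ -0.036932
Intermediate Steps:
m(X) = -9 + 1/(2*X) (m(X) = -9 + 1/(X + X) = -9 + 1/(2*X))
m(U(-12))/Y(313, 242) = (-9 + (1/2)/8)/242 = (-9 + (1/2)*(1/8))*(1/242) = (-9 + 1/16)*(1/242) = -143/16*1/242 = -13/352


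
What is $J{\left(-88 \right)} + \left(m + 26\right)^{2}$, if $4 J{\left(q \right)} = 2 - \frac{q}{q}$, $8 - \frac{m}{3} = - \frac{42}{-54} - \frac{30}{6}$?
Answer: $\frac{141385}{36} \approx 3927.4$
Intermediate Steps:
$m = \frac{110}{3}$ ($m = 24 - 3 \left(- \frac{42}{-54} - \frac{30}{6}\right) = 24 - 3 \left(\left(-42\right) \left(- \frac{1}{54}\right) - 5\right) = 24 - 3 \left(\frac{7}{9} - 5\right) = 24 - - \frac{38}{3} = 24 + \frac{38}{3} = \frac{110}{3} \approx 36.667$)
$J{\left(q \right)} = \frac{1}{4}$ ($J{\left(q \right)} = \frac{2 - \frac{q}{q}}{4} = \frac{2 - 1}{4} = \frac{1}{4} \cdot 1 = \frac{1}{4}$)
$J{\left(-88 \right)} + \left(m + 26\right)^{2} = \frac{1}{4} + \left(\frac{110}{3} + 26\right)^{2} = \frac{1}{4} + \left(\frac{188}{3}\right)^{2} = \frac{1}{4} + \frac{35344}{9} = \frac{141385}{36}$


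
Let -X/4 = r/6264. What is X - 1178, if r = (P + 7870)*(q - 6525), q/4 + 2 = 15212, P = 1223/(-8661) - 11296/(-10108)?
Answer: -1044116944681439/3808224378 ≈ -2.7417e+5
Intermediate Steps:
P = 21368143/21886347 (P = 1223*(-1/8661) - 11296*(-1/10108) = -1223/8661 + 2824/2527 = 21368143/21886347 ≈ 0.97632)
q = 60840 (q = -8 + 4*15212 = -8 + 60848 = 60840)
r = 3118892569092465/7295449 (r = (21368143/21886347 + 7870)*(60840 - 6525) = (172266919033/21886347)*54315 = 3118892569092465/7295449 ≈ 4.2751e+8)
X = -1039630856364155/3808224378 (X = -12475570276369860/(7295449*6264) = -4*1039630856364155/15232897512 = -1039630856364155/3808224378 ≈ -2.7300e+5)
X - 1178 = -1039630856364155/3808224378 - 1178 = -1044116944681439/3808224378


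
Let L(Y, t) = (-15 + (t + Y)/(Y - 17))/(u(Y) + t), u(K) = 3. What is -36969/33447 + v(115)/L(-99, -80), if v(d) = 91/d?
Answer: 978553949/285916105 ≈ 3.4225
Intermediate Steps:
L(Y, t) = (-15 + (Y + t)/(-17 + Y))/(3 + t) (L(Y, t) = (-15 + (t + Y)/(Y - 17))/(3 + t) = (-15 + (Y + t)/(-17 + Y))/(3 + t))
-36969/33447 + v(115)/L(-99, -80) = -36969/33447 + (91/115)/(((255 - 80 - 14*(-99))/(-51 - 17*(-80) + 3*(-99) - 99*(-80)))) = -36969*1/33447 + (91*(1/115))/(((255 - 80 + 1386)/(-51 + 1360 - 297 + 7920))) = -12323/11149 + 91/(115*((1561/8932))) = -12323/11149 + 91/(115*(((1/8932)*1561))) = -12323/11149 + 91/(115*(223/1276)) = -12323/11149 + (91/115)*(1276/223) = -12323/11149 + 116116/25645 = 978553949/285916105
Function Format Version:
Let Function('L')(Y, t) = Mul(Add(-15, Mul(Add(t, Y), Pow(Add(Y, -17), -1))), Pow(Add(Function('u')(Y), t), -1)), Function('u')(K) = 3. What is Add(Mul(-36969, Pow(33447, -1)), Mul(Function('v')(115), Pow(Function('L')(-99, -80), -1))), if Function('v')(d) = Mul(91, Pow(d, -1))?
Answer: Rational(978553949, 285916105) ≈ 3.4225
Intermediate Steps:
Function('L')(Y, t) = Mul(Pow(Add(3, t), -1), Add(-15, Mul(Pow(Add(-17, Y), -1), Add(Y, t)))) (Function('L')(Y, t) = Mul(Add(-15, Mul(Add(t, Y), Pow(Add(Y, -17), -1))), Pow(Add(3, t), -1)) = Mul(Add(-15, Mul(Add(Y, t), Pow(Add(-17, Y), -1))), Pow(Add(3, t), -1)) = Mul(Add(-15, Mul(Pow(Add(-17, Y), -1), Add(Y, t))), Pow(Add(3, t), -1)) = Mul(Pow(Add(3, t), -1), Add(-15, Mul(Pow(Add(-17, Y), -1), Add(Y, t)))))
Add(Mul(-36969, Pow(33447, -1)), Mul(Function('v')(115), Pow(Function('L')(-99, -80), -1))) = Add(Mul(-36969, Pow(33447, -1)), Mul(Mul(91, Pow(115, -1)), Pow(Mul(Pow(Add(-51, Mul(-17, -80), Mul(3, -99), Mul(-99, -80)), -1), Add(255, -80, Mul(-14, -99))), -1))) = Add(Mul(-36969, Rational(1, 33447)), Mul(Mul(91, Rational(1, 115)), Pow(Mul(Pow(Add(-51, 1360, -297, 7920), -1), Add(255, -80, 1386)), -1))) = Add(Rational(-12323, 11149), Mul(Rational(91, 115), Pow(Mul(Pow(8932, -1), 1561), -1))) = Add(Rational(-12323, 11149), Mul(Rational(91, 115), Pow(Mul(Rational(1, 8932), 1561), -1))) = Add(Rational(-12323, 11149), Mul(Rational(91, 115), Pow(Rational(223, 1276), -1))) = Add(Rational(-12323, 11149), Mul(Rational(91, 115), Rational(1276, 223))) = Add(Rational(-12323, 11149), Rational(116116, 25645)) = Rational(978553949, 285916105)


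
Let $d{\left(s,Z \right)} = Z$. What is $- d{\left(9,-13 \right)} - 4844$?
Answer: $-4831$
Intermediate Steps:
$- d{\left(9,-13 \right)} - 4844 = \left(-1\right) \left(-13\right) - 4844 = 13 - 4844 = -4831$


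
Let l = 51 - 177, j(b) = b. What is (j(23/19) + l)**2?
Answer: 5621641/361 ≈ 15572.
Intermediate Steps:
l = -126
(j(23/19) + l)**2 = (23/19 - 126)**2 = (-2371/19)**2 = 5621641/361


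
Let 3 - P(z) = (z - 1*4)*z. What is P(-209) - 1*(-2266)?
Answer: -42248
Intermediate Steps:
P(z) = 3 - z*(-4 + z) (P(z) = 3 - (z - 1*4)*z = 3 - (z - 4)*z = 3 - (-4 + z)*z = 3 - z*(-4 + z))
P(-209) - 1*(-2266) = (3 - 1*(-209)² + 4*(-209)) - 1*(-2266) = (3 - 1*43681 - 836) + 2266 = (3 - 43681 - 836) + 2266 = -44514 + 2266 = -42248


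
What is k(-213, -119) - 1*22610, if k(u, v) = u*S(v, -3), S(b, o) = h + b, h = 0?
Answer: 2737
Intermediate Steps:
S(b, o) = b (S(b, o) = 0 + b = b)
k(u, v) = u*v
k(-213, -119) - 1*22610 = -213*(-119) - 1*22610 = 25347 - 22610 = 2737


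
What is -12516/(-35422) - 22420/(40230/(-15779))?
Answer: 626578686232/71251353 ≈ 8793.9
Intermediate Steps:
-12516/(-35422) - 22420/(40230/(-15779)) = -12516*(-1/35422) - 22420/(40230*(-1/15779)) = 6258/17711 - 22420/(-40230/15779) = 6258/17711 - 22420*(-15779/40230) = 6258/17711 + 35376518/4023 = 626578686232/71251353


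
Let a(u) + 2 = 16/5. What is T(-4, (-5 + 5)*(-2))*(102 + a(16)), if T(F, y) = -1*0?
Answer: 0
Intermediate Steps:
T(F, y) = 0
a(u) = 6/5 (a(u) = -2 + 16/5 = 6/5)
T(-4, (-5 + 5)*(-2))*(102 + a(16)) = 0*(102 + 6/5) = 0*(516/5) = 0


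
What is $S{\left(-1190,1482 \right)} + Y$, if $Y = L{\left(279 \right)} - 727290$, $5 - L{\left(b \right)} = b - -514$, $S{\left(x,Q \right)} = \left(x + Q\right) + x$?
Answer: $-728976$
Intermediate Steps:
$S{\left(x,Q \right)} = Q + 2 x$ ($S{\left(x,Q \right)} = \left(Q + x\right) + x = Q + 2 x$)
$L{\left(b \right)} = -509 - b$ ($L{\left(b \right)} = 5 - \left(b - -514\right) = 5 - \left(b + 514\right) = 5 - \left(514 + b\right) = -509 - b$)
$Y = -728078$ ($Y = \left(-509 - 279\right) - 727290 = -788 - 727290 = -728078$)
$S{\left(-1190,1482 \right)} + Y = \left(1482 + 2 \left(-1190\right)\right) - 728078 = \left(1482 - 2380\right) - 728078 = -898 - 728078 = -728976$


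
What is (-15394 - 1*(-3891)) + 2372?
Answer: -9131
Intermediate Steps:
(-15394 - 1*(-3891)) + 2372 = (-15394 + 3891) + 2372 = -11503 + 2372 = -9131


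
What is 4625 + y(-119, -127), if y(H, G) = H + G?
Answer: 4379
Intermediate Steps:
y(H, G) = G + H
4625 + y(-119, -127) = 4625 + (-127 - 119) = 4625 - 246 = 4379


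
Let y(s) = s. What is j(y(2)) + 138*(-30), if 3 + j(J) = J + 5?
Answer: -4136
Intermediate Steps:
j(J) = 2 + J (j(J) = -3 + (J + 5) = -3 + (5 + J) = 2 + J)
j(y(2)) + 138*(-30) = (2 + 2) + 138*(-30) = 4 - 4140 = -4136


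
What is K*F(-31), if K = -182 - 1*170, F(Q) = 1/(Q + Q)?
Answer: 176/31 ≈ 5.6774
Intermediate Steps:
F(Q) = 1/(2*Q)
K = -352 (K = -182 - 170 = -352)
K*F(-31) = -176/(-31) = -176*(-1)/31 = -352*(-1/62) = 176/31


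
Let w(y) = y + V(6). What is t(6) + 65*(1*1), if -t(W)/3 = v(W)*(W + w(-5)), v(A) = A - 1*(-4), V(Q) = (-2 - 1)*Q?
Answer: 575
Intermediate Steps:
V(Q) = -3*Q
v(A) = 4 + A (v(A) = A + 4 = 4 + A)
w(y) = -18 + y (w(y) = y - 3*6 = y - 18 = -18 + y)
t(W) = -3*(-23 + W)*(4 + W) (t(W) = -3*(4 + W)*(W + (-18 - 5)) = -3*(4 + W)*(W - 23) = -3*(4 + W)*(-23 + W) = -3*(-23 + W)*(4 + W))
t(6) + 65*(1*1) = -3*(-23 + 6)*(4 + 6) + 65*(1*1) = -3*(-17)*10 + 65*1 = 510 + 65 = 575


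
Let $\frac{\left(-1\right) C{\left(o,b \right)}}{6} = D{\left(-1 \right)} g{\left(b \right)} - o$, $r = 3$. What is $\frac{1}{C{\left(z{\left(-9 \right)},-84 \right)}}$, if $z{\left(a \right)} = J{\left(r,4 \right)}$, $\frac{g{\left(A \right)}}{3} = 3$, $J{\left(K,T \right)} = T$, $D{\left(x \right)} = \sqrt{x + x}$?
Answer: $\frac{1}{267} + \frac{3 i \sqrt{2}}{356} \approx 0.0037453 + 0.011918 i$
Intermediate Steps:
$D{\left(x \right)} = \sqrt{2} \sqrt{x}$ ($D{\left(x \right)} = \sqrt{2 x} = \sqrt{2} \sqrt{x}$)
$g{\left(A \right)} = 9$ ($g{\left(A \right)} = 3 \cdot 3 = 9$)
$z{\left(a \right)} = 4$
$C{\left(o,b \right)} = 6 o - 54 i \sqrt{2}$ ($C{\left(o,b \right)} = - 6 \left(\sqrt{2} \sqrt{-1} \cdot 9 - o\right) = - 6 \left(\sqrt{2} i 9 - o\right) = - 6 \left(i \sqrt{2} \cdot 9 - o\right) = - 6 \left(9 i \sqrt{2} - o\right) = - 6 \left(- o + 9 i \sqrt{2}\right) = 6 o - 54 i \sqrt{2}$)
$\frac{1}{C{\left(z{\left(-9 \right)},-84 \right)}} = \frac{1}{6 \cdot 4 - 54 i \sqrt{2}} = \frac{1}{24 - 54 i \sqrt{2}}$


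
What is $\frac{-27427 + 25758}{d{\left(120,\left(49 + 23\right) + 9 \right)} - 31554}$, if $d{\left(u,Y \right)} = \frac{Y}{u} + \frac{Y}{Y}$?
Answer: $\frac{66760}{1262093} \approx 0.052896$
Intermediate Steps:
$d{\left(u,Y \right)} = 1 + \frac{Y}{u}$ ($d{\left(u,Y \right)} = \frac{Y}{u} + 1 = 1 + \frac{Y}{u}$)
$\frac{-27427 + 25758}{d{\left(120,\left(49 + 23\right) + 9 \right)} - 31554} = \frac{-27427 + 25758}{\frac{\left(\left(49 + 23\right) + 9\right) + 120}{120} - 31554} = - \frac{1669}{\frac{\left(72 + 9\right) + 120}{120} - 31554} = - \frac{1669}{\frac{81 + 120}{120} - 31554} = - \frac{1669}{\frac{1}{120} \cdot 201 - 31554} = - \frac{1669}{\frac{67}{40} - 31554} = - \frac{1669}{- \frac{1262093}{40}} = \left(-1669\right) \left(- \frac{40}{1262093}\right) = \frac{66760}{1262093}$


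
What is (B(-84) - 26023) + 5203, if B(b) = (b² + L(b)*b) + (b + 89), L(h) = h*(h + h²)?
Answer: 49180673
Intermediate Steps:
B(b) = 89 + b + b² + b³*(1 + b) (B(b) = (b² + (b²*(1 + b))*b) + (b + 89) = (b² + b³*(1 + b)) + (89 + b) = 89 + b + b² + b³*(1 + b))
(B(-84) - 26023) + 5203 = ((89 - 84 + (-84)² + (-84)³*(1 - 84)) - 26023) + 5203 = ((89 - 84 + 7056 - 592704*(-83)) - 26023) + 5203 = ((89 - 84 + 7056 + 49194432) - 26023) + 5203 = (49201493 - 26023) + 5203 = 49175470 + 5203 = 49180673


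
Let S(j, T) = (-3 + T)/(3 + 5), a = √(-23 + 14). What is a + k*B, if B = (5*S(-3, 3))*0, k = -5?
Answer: 3*I ≈ 3.0*I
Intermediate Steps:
a = 3*I (a = √(-9) = 3*I ≈ 3.0*I)
S(j, T) = -3/8 + T/8 (S(j, T) = (-3 + T)/8 = (-3 + T)*(⅛) = -3/8 + T/8)
B = 0 (B = (5*(-3/8 + (⅛)*3))*0 = (5*(-3/8 + 3/8))*0 = (5*0)*0 = 0*0 = 0)
a + k*B = 3*I - 5*0 = 3*I + 0 = 3*I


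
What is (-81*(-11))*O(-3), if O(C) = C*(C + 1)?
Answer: 5346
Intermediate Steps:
O(C) = C*(1 + C)
(-81*(-11))*O(-3) = (-81*(-11))*(-3*(1 - 3)) = 891*(-3*(-2)) = 891*6 = 5346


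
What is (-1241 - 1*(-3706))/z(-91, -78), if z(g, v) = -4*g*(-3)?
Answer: -2465/1092 ≈ -2.2573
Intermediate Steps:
z(g, v) = 12*g
(-1241 - 1*(-3706))/z(-91, -78) = (-1241 - 1*(-3706))/((12*(-91))) = (-1241 + 3706)/(-1092) = 2465*(-1/1092) = -2465/1092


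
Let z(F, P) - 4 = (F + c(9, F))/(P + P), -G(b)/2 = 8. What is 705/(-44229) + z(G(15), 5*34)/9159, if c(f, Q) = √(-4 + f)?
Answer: -59332459/3825882215 + √5/3114060 ≈ -0.015507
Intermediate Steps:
G(b) = -16 (G(b) = -2*8 = -16)
z(F, P) = 4 + (F + √5)/(2*P) (z(F, P) = 4 + (F + √(-4 + 9))/(P + P) = 4 + (F + √5)/((2*P)) = 4 + (F + √5)*(1/(2*P)) = 4 + (F + √5)/(2*P))
705/(-44229) + z(G(15), 5*34)/9159 = 705/(-44229) + ((-16 + √5 + 8*(5*34))/(2*((5*34))))/9159 = 705*(-1/44229) + ((½)*(-16 + √5 + 8*170)/170)*(1/9159) = -235/14743 + ((½)*(1/170)*(-16 + √5 + 1360))*(1/9159) = -235/14743 + ((½)*(1/170)*(1344 + √5))*(1/9159) = -235/14743 + (336/85 + √5/340)*(1/9159) = -235/14743 + (112/259505 + √5/3114060) = -59332459/3825882215 + √5/3114060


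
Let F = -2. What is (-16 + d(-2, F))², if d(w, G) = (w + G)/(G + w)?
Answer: 225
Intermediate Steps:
d(w, G) = 1 (d(w, G) = (G + w)/(G + w) = 1)
(-16 + d(-2, F))² = (-16 + 1)² = (-15)² = 225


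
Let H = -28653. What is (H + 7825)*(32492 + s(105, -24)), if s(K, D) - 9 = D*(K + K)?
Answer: -571957708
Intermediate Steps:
s(K, D) = 9 + 2*D*K (s(K, D) = 9 + D*(K + K) = 9 + D*(2*K) = 9 + 2*D*K)
(H + 7825)*(32492 + s(105, -24)) = (-28653 + 7825)*(32492 + (9 + 2*(-24)*105)) = -20828*(32492 + (9 - 5040)) = -20828*(32492 - 5031) = -20828*27461 = -571957708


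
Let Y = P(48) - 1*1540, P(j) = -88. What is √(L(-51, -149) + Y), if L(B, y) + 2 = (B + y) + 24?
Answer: I*√1806 ≈ 42.497*I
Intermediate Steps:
L(B, y) = 22 + B + y (L(B, y) = -2 + ((B + y) + 24) = -2 + (24 + B + y) = 22 + B + y)
Y = -1628 (Y = -88 - 1*1540 = -88 - 1540 = -1628)
√(L(-51, -149) + Y) = √((22 - 51 - 149) - 1628) = √(-178 - 1628) = √(-1806) = I*√1806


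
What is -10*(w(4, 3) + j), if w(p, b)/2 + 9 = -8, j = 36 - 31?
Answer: 290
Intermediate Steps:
j = 5
w(p, b) = -34 (w(p, b) = -18 + 2*(-8) = -18 - 16 = -34)
-10*(w(4, 3) + j) = -10*(-34 + 5) = -10*(-29) = 290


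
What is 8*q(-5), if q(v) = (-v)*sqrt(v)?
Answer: 40*I*sqrt(5) ≈ 89.443*I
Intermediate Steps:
q(v) = -v**(3/2)
8*q(-5) = 8*(-(-5)**(3/2)) = 8*(-(-5)*I*sqrt(5)) = 8*(5*I*sqrt(5)) = 40*I*sqrt(5)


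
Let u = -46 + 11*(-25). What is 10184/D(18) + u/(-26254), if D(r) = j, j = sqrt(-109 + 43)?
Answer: 321/26254 - 5092*I*sqrt(66)/33 ≈ 0.012227 - 1253.6*I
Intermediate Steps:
u = -321 (u = -46 - 275 = -321)
j = I*sqrt(66) (j = sqrt(-66) = I*sqrt(66) ≈ 8.124*I)
D(r) = I*sqrt(66)
10184/D(18) + u/(-26254) = 10184/((I*sqrt(66))) - 321/(-26254) = 10184*(-I*sqrt(66)/66) - 321*(-1/26254) = -5092*I*sqrt(66)/33 + 321/26254 = 321/26254 - 5092*I*sqrt(66)/33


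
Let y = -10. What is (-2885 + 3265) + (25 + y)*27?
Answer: 785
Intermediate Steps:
(-2885 + 3265) + (25 + y)*27 = (-2885 + 3265) + (25 - 10)*27 = 380 + 15*27 = 380 + 405 = 785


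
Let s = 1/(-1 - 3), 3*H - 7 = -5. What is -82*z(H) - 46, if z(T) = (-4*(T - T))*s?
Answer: -46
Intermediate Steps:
H = ⅔ (H = 7/3 + (⅓)*(-5) = 7/3 - 5/3 = ⅔ ≈ 0.66667)
s = -¼ (s = 1/(-4) = -¼ ≈ -0.25000)
z(T) = 0 (z(T) = -4*(T - T)*(-¼) = -4*0*(-¼) = 0*(-¼) = 0)
-82*z(H) - 46 = -82*0 - 46 = 0 - 46 = -46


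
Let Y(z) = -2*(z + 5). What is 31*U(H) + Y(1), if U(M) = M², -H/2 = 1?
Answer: 112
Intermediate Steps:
H = -2 (H = -2*1 = -2)
Y(z) = -10 - 2*z (Y(z) = -2*(5 + z) = -10 - 2*z)
31*U(H) + Y(1) = 31*(-2)² + (-10 - 2*1) = 31*4 + (-10 - 2) = 124 - 12 = 112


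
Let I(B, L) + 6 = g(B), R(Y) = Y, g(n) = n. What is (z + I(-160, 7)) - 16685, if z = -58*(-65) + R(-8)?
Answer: -13089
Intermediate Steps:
I(B, L) = -6 + B
z = 3762 (z = -58*(-65) - 8 = 3770 - 8 = 3762)
(z + I(-160, 7)) - 16685 = (3762 + (-6 - 160)) - 16685 = (3762 - 166) - 16685 = 3596 - 16685 = -13089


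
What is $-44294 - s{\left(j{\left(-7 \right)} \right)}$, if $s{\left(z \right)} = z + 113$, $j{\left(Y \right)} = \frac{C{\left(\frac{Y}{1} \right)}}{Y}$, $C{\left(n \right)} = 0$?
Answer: $-44407$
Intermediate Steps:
$j{\left(Y \right)} = 0$ ($j{\left(Y \right)} = \frac{0}{Y} = 0$)
$s{\left(z \right)} = 113 + z$
$-44294 - s{\left(j{\left(-7 \right)} \right)} = -44294 - \left(113 + 0\right) = -44294 - 113 = -44407$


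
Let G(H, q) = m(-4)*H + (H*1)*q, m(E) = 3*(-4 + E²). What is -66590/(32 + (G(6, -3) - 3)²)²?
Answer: -66590/1448335249 ≈ -4.5977e-5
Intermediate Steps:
m(E) = -12 + 3*E²
G(H, q) = 36*H + H*q (G(H, q) = (-12 + 3*(-4)²)*H + (H*1)*q = (-12 + 3*16)*H + H*q = (-12 + 48)*H + H*q = 36*H + H*q)
-66590/(32 + (G(6, -3) - 3)²)² = -66590/(32 + (6*(36 - 3) - 3)²)² = -66590/(32 + (6*33 - 3)²)² = -66590/(32 + (198 - 3)²)² = -66590/(32 + 195²)² = -66590/(32 + 38025)² = -66590/(38057²) = -66590/1448335249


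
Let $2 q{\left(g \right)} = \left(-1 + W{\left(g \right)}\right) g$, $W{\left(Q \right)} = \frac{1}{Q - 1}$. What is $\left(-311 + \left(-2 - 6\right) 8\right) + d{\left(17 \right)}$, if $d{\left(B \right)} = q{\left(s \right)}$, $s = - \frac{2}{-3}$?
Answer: $- \frac{1129}{3} \approx -376.33$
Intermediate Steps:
$W{\left(Q \right)} = \frac{1}{-1 + Q}$
$s = \frac{2}{3}$ ($s = \left(-2\right) \left(- \frac{1}{3}\right) = \frac{2}{3} \approx 0.66667$)
$q{\left(g \right)} = \frac{g \left(-1 + \frac{1}{-1 + g}\right)}{2}$ ($q{\left(g \right)} = \frac{\left(-1 + \frac{1}{-1 + g}\right) g}{2} = \frac{g \left(-1 + \frac{1}{-1 + g}\right)}{2}$)
$d{\left(B \right)} = - \frac{4}{3}$ ($d{\left(B \right)} = \frac{1}{2} \cdot \frac{2}{3} \frac{1}{-1 + \frac{2}{3}} \left(2 - \frac{2}{3}\right) = \frac{1}{2} \cdot \frac{2}{3} \frac{1}{- \frac{1}{3}} \left(2 - \frac{2}{3}\right) = \frac{1}{2} \cdot \frac{2}{3} \left(-3\right) \frac{4}{3} = - \frac{4}{3}$)
$\left(-311 + \left(-2 - 6\right) 8\right) + d{\left(17 \right)} = \left(-311 + \left(-2 - 6\right) 8\right) - \frac{4}{3} = \left(-311 - 64\right) - \frac{4}{3} = -375 - \frac{4}{3} = - \frac{1129}{3}$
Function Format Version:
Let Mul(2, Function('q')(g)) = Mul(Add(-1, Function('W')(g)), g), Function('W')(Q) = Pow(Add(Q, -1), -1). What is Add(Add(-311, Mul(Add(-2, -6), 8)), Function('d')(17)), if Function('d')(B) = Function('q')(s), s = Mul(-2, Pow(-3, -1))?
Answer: Rational(-1129, 3) ≈ -376.33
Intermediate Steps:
Function('W')(Q) = Pow(Add(-1, Q), -1)
s = Rational(2, 3) (s = Mul(-2, Rational(-1, 3)) = Rational(2, 3) ≈ 0.66667)
Function('q')(g) = Mul(Rational(1, 2), g, Add(-1, Pow(Add(-1, g), -1))) (Function('q')(g) = Mul(Rational(1, 2), Mul(Add(-1, Pow(Add(-1, g), -1)), g)) = Mul(Rational(1, 2), Mul(g, Add(-1, Pow(Add(-1, g), -1)))) = Mul(Rational(1, 2), g, Add(-1, Pow(Add(-1, g), -1))))
Function('d')(B) = Rational(-4, 3) (Function('d')(B) = Mul(Rational(1, 2), Rational(2, 3), Pow(Add(-1, Rational(2, 3)), -1), Add(2, Mul(-1, Rational(2, 3)))) = Mul(Rational(1, 2), Rational(2, 3), Pow(Rational(-1, 3), -1), Add(2, Rational(-2, 3))) = Mul(Rational(1, 2), Rational(2, 3), -3, Rational(4, 3)) = Rational(-4, 3))
Add(Add(-311, Mul(Add(-2, -6), 8)), Function('d')(17)) = Add(Add(-311, Mul(Add(-2, -6), 8)), Rational(-4, 3)) = Add(Add(-311, Mul(-8, 8)), Rational(-4, 3)) = Add(Add(-311, -64), Rational(-4, 3)) = Add(-375, Rational(-4, 3)) = Rational(-1129, 3)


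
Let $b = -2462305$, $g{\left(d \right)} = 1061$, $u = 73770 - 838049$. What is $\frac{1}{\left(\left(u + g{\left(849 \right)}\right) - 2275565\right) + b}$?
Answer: $- \frac{1}{5501088} \approx -1.8178 \cdot 10^{-7}$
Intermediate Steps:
$u = -764279$ ($u = 73770 - 838049 = -764279$)
$\frac{1}{\left(\left(u + g{\left(849 \right)}\right) - 2275565\right) + b} = \frac{1}{\left(\left(-764279 + 1061\right) - 2275565\right) - 2462305} = \frac{1}{\left(-763218 - 2275565\right) - 2462305} = \frac{1}{-3038783 - 2462305} = \frac{1}{-5501088} = - \frac{1}{5501088}$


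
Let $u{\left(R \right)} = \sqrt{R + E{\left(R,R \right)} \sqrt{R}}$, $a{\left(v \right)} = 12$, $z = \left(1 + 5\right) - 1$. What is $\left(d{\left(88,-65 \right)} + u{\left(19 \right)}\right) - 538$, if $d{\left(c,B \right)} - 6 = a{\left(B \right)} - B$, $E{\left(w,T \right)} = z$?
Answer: $-455 + \sqrt{19 + 5 \sqrt{19}} \approx -448.61$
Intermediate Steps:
$z = 5$ ($z = 6 - 1 = 5$)
$E{\left(w,T \right)} = 5$
$d{\left(c,B \right)} = 18 - B$ ($d{\left(c,B \right)} = 6 - \left(-12 + B\right) = 18 - B$)
$u{\left(R \right)} = \sqrt{R + 5 \sqrt{R}}$
$\left(d{\left(88,-65 \right)} + u{\left(19 \right)}\right) - 538 = \left(\left(18 - -65\right) + \sqrt{19 + 5 \sqrt{19}}\right) - 538 = \left(\left(18 + 65\right) + \sqrt{19 + 5 \sqrt{19}}\right) - 538 = \left(83 + \sqrt{19 + 5 \sqrt{19}}\right) - 538 = -455 + \sqrt{19 + 5 \sqrt{19}}$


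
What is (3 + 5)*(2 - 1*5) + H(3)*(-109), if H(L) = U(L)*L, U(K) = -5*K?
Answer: 4881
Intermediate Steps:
H(L) = -5*L² (H(L) = (-5*L)*L = -5*L²)
(3 + 5)*(2 - 1*5) + H(3)*(-109) = (3 + 5)*(2 - 1*5) - 5*3²*(-109) = 8*(2 - 5) - 5*9*(-109) = 8*(-3) - 45*(-109) = -24 + 4905 = 4881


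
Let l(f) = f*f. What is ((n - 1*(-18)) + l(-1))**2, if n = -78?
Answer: 3481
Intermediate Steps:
l(f) = f**2
((n - 1*(-18)) + l(-1))**2 = ((-78 - 1*(-18)) + (-1)**2)**2 = ((-78 + 18) + 1)**2 = (-60 + 1)**2 = (-59)**2 = 3481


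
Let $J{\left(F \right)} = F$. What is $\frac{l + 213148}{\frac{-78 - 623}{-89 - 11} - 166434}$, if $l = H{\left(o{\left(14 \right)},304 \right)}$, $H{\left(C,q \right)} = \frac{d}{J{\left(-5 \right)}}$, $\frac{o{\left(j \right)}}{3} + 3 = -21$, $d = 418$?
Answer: $- \frac{21306440}{16642699} \approx -1.2802$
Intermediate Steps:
$o{\left(j \right)} = -72$ ($o{\left(j \right)} = -9 + 3 \left(-21\right) = -9 - 63 = -72$)
$H{\left(C,q \right)} = - \frac{418}{5}$ ($H{\left(C,q \right)} = \frac{418}{-5} = 418 \left(- \frac{1}{5}\right) = - \frac{418}{5}$)
$l = - \frac{418}{5} \approx -83.6$
$\frac{l + 213148}{\frac{-78 - 623}{-89 - 11} - 166434} = \frac{- \frac{418}{5} + 213148}{\frac{-78 - 623}{-89 - 11} - 166434} = \frac{1065322}{5 \left(\frac{-78 - 623}{-100} - 166434\right)} = \frac{1065322}{5 \left(\left(-701\right) \left(- \frac{1}{100}\right) - 166434\right)} = \frac{1065322}{5 \left(\frac{701}{100} - 166434\right)} = \frac{1065322}{5 \left(- \frac{16642699}{100}\right)} = \frac{1065322}{5} \left(- \frac{100}{16642699}\right) = - \frac{21306440}{16642699}$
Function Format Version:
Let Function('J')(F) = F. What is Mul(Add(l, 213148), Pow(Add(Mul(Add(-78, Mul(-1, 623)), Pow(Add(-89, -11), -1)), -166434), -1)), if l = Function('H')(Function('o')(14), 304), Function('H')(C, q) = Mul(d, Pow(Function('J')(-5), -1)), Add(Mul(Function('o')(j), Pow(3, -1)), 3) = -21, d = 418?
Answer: Rational(-21306440, 16642699) ≈ -1.2802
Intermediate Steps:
Function('o')(j) = -72 (Function('o')(j) = Add(-9, Mul(3, -21)) = Add(-9, -63) = -72)
Function('H')(C, q) = Rational(-418, 5) (Function('H')(C, q) = Mul(418, Pow(-5, -1)) = Mul(418, Rational(-1, 5)) = Rational(-418, 5))
l = Rational(-418, 5) ≈ -83.600
Mul(Add(l, 213148), Pow(Add(Mul(Add(-78, Mul(-1, 623)), Pow(Add(-89, -11), -1)), -166434), -1)) = Mul(Add(Rational(-418, 5), 213148), Pow(Add(Mul(Add(-78, Mul(-1, 623)), Pow(Add(-89, -11), -1)), -166434), -1)) = Mul(Rational(1065322, 5), Pow(Add(Mul(Add(-78, -623), Pow(-100, -1)), -166434), -1)) = Mul(Rational(1065322, 5), Pow(Add(Mul(-701, Rational(-1, 100)), -166434), -1)) = Mul(Rational(1065322, 5), Pow(Add(Rational(701, 100), -166434), -1)) = Mul(Rational(1065322, 5), Pow(Rational(-16642699, 100), -1)) = Mul(Rational(1065322, 5), Rational(-100, 16642699)) = Rational(-21306440, 16642699)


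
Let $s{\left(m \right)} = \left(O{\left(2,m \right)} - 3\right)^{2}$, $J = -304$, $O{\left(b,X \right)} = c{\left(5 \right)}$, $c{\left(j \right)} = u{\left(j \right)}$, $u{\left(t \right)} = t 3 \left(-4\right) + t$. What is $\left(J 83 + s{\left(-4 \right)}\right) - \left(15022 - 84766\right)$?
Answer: $47876$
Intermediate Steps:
$u{\left(t \right)} = - 11 t$ ($u{\left(t \right)} = 3 t \left(-4\right) + t = - 12 t + t = - 11 t$)
$c{\left(j \right)} = - 11 j$
$O{\left(b,X \right)} = -55$ ($O{\left(b,X \right)} = \left(-11\right) 5 = -55$)
$s{\left(m \right)} = 3364$ ($s{\left(m \right)} = \left(-55 - 3\right)^{2} = \left(-58\right)^{2} = 3364$)
$\left(J 83 + s{\left(-4 \right)}\right) - \left(15022 - 84766\right) = \left(\left(-304\right) 83 + 3364\right) - \left(15022 - 84766\right) = \left(-25232 + 3364\right) - -69744 = -21868 + 69744 = 47876$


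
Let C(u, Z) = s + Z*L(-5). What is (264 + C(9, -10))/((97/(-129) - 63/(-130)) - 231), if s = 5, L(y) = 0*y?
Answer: -4511130/3878353 ≈ -1.1632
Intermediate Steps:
L(y) = 0
C(u, Z) = 5 (C(u, Z) = 5 + Z*0 = 5 + 0 = 5)
(264 + C(9, -10))/((97/(-129) - 63/(-130)) - 231) = (264 + 5)/((97/(-129) - 63/(-130)) - 231) = 269/((97*(-1/129) - 63*(-1/130)) - 231) = 269/((-97/129 + 63/130) - 231) = 269/(-4483/16770 - 231) = 269/(-3878353/16770) = 269*(-16770/3878353) = -4511130/3878353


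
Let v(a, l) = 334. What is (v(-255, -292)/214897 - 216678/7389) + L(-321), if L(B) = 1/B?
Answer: -1660851534997/56634170277 ≈ -29.326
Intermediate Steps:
(v(-255, -292)/214897 - 216678/7389) + L(-321) = (334/214897 - 216678/7389) + 1/(-321) = (334*(1/214897) - 216678*1/7389) - 1/321 = (334/214897 - 72226/2463) - 1/321 = -15520328080/529291311 - 1/321 = -1660851534997/56634170277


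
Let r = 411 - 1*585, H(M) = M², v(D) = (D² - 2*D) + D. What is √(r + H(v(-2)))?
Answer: I*√138 ≈ 11.747*I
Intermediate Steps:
v(D) = D² - D
r = -174 (r = 411 - 585 = -174)
√(r + H(v(-2))) = √(-174 + (-2*(-1 - 2))²) = √(-174 + (-2*(-3))²) = √(-174 + 6²) = √(-174 + 36) = √(-138) = I*√138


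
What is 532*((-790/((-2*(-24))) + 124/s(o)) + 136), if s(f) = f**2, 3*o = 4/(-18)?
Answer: 72517585/6 ≈ 1.2086e+7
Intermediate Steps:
o = -2/27 (o = (4/(-18))/3 = (4*(-1/18))/3 = (1/3)*(-2/9) = -2/27 ≈ -0.074074)
532*((-790/((-2*(-24))) + 124/s(o)) + 136) = 532*((-790/((-2*(-24))) + 124/((-2/27)**2)) + 136) = 532*((-790/48 + 124/(4/729)) + 136) = 532*((-790*1/48 + 124*(729/4)) + 136) = 532*((-395/24 + 22599) + 136) = 532*(541981/24 + 136) = 532*(545245/24) = 72517585/6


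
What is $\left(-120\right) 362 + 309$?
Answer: $-43131$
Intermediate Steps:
$\left(-120\right) 362 + 309 = -43440 + 309 = -43131$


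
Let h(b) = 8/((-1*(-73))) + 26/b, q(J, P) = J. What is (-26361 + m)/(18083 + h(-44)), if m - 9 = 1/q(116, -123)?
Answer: -2454635293/1684350450 ≈ -1.4573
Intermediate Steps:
m = 1045/116 (m = 9 + 1/116 = 1045/116 ≈ 9.0086)
h(b) = 8/73 + 26/b
(-26361 + m)/(18083 + h(-44)) = (-26361 + 1045/116)/(18083 + (8/73 + 26/(-44))) = -3056831/(116*(18083 + (8/73 + 26*(-1/44)))) = -3056831/(116*(18083 + (8/73 - 13/22))) = -3056831/(116*(18083 - 773/1606)) = -3056831/(116*29040525/1606) = -3056831/116*1606/29040525 = -2454635293/1684350450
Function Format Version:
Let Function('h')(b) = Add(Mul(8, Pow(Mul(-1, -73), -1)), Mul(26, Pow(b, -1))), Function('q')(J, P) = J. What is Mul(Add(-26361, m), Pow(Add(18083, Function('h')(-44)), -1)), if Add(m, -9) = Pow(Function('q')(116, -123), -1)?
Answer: Rational(-2454635293, 1684350450) ≈ -1.4573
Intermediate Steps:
m = Rational(1045, 116) (m = Add(9, Pow(116, -1)) = Add(9, Rational(1, 116)) = Rational(1045, 116) ≈ 9.0086)
Function('h')(b) = Add(Rational(8, 73), Mul(26, Pow(b, -1))) (Function('h')(b) = Add(Mul(8, Pow(73, -1)), Mul(26, Pow(b, -1))) = Add(Mul(8, Rational(1, 73)), Mul(26, Pow(b, -1))) = Add(Rational(8, 73), Mul(26, Pow(b, -1))))
Mul(Add(-26361, m), Pow(Add(18083, Function('h')(-44)), -1)) = Mul(Add(-26361, Rational(1045, 116)), Pow(Add(18083, Add(Rational(8, 73), Mul(26, Pow(-44, -1)))), -1)) = Mul(Rational(-3056831, 116), Pow(Add(18083, Add(Rational(8, 73), Mul(26, Rational(-1, 44)))), -1)) = Mul(Rational(-3056831, 116), Pow(Add(18083, Add(Rational(8, 73), Rational(-13, 22))), -1)) = Mul(Rational(-3056831, 116), Pow(Add(18083, Rational(-773, 1606)), -1)) = Mul(Rational(-3056831, 116), Pow(Rational(29040525, 1606), -1)) = Mul(Rational(-3056831, 116), Rational(1606, 29040525)) = Rational(-2454635293, 1684350450)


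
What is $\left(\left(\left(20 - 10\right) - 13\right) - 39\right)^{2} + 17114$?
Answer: $18878$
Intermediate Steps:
$\left(\left(\left(20 - 10\right) - 13\right) - 39\right)^{2} + 17114 = \left(\left(10 - 13\right) - 39\right)^{2} + 17114 = \left(-3 - 39\right)^{2} + 17114 = \left(-42\right)^{2} + 17114 = 1764 + 17114 = 18878$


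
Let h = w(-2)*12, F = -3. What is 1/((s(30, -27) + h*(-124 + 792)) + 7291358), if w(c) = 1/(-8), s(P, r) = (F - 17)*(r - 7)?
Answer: 1/7291036 ≈ 1.3715e-7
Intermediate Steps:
s(P, r) = 140 - 20*r (s(P, r) = (-3 - 17)*(r - 7) = -20*(-7 + r) = 140 - 20*r)
w(c) = -⅛
h = -3/2 (h = -⅛*12 = -3/2 ≈ -1.5000)
1/((s(30, -27) + h*(-124 + 792)) + 7291358) = 1/(((140 - 20*(-27)) - 3*(-124 + 792)/2) + 7291358) = 1/(((140 + 540) - 3/2*668) + 7291358) = 1/((680 - 1002) + 7291358) = 1/(-322 + 7291358) = 1/7291036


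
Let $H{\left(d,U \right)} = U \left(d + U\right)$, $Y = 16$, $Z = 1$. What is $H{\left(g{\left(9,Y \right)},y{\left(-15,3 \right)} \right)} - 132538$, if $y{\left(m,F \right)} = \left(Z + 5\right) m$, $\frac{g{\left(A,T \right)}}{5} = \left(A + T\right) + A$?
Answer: $-139738$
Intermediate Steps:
$g{\left(A,T \right)} = 5 T + 10 A$ ($g{\left(A,T \right)} = 5 \left(\left(A + T\right) + A\right) = 5 \left(T + 2 A\right) = 5 T + 10 A$)
$y{\left(m,F \right)} = 6 m$ ($y{\left(m,F \right)} = \left(1 + 5\right) m = 6 m$)
$H{\left(d,U \right)} = U \left(U + d\right)$
$H{\left(g{\left(9,Y \right)},y{\left(-15,3 \right)} \right)} - 132538 = 6 \left(-15\right) \left(6 \left(-15\right) + \left(5 \cdot 16 + 10 \cdot 9\right)\right) - 132538 = - 90 \left(-90 + \left(80 + 90\right)\right) - 132538 = - 90 \left(-90 + 170\right) - 132538 = \left(-90\right) 80 - 132538 = -7200 - 132538 = -139738$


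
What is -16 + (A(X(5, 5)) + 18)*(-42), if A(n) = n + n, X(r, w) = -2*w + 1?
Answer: -16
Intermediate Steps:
X(r, w) = 1 - 2*w
A(n) = 2*n
-16 + (A(X(5, 5)) + 18)*(-42) = -16 + (2*(1 - 2*5) + 18)*(-42) = -16 + (2*(1 - 10) + 18)*(-42) = -16 + (2*(-9) + 18)*(-42) = -16 + (-18 + 18)*(-42) = -16 + 0*(-42) = -16 + 0 = -16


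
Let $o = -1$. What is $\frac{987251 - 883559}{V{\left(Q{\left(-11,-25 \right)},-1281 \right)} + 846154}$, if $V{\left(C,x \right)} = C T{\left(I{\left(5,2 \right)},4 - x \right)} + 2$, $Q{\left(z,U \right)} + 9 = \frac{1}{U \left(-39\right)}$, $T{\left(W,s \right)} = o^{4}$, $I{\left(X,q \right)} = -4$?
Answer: $\frac{50549850}{412496663} \approx 0.12255$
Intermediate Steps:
$T{\left(W,s \right)} = 1$ ($T{\left(W,s \right)} = \left(-1\right)^{4} = 1$)
$Q{\left(z,U \right)} = -9 - \frac{1}{39 U}$ ($Q{\left(z,U \right)} = -9 + \frac{1}{U \left(-39\right)} = -9 + \frac{1}{U} \left(- \frac{1}{39}\right) = -9 - \frac{1}{39 U}$)
$V{\left(C,x \right)} = 2 + C$ ($V{\left(C,x \right)} = C 1 + 2 = C + 2 = 2 + C$)
$\frac{987251 - 883559}{V{\left(Q{\left(-11,-25 \right)},-1281 \right)} + 846154} = \frac{987251 - 883559}{\left(2 - \left(9 + \frac{1}{39 \left(-25\right)}\right)\right) + 846154} = \frac{103692}{\left(2 - \frac{8774}{975}\right) + 846154} = \frac{103692}{- \frac{6824}{975} + 846154} = \frac{103692}{\frac{824993326}{975}} = 103692 \cdot \frac{975}{824993326} = \frac{50549850}{412496663}$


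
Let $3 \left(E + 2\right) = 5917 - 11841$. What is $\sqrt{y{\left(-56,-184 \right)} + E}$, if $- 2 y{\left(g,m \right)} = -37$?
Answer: $\frac{i \sqrt{70494}}{6} \approx 44.251 i$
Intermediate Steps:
$y{\left(g,m \right)} = \frac{37}{2}$ ($y{\left(g,m \right)} = \left(- \frac{1}{2}\right) \left(-37\right) = \frac{37}{2}$)
$E = - \frac{5930}{3}$ ($E = -2 + \frac{5917 - 11841}{3} = -2 + \frac{1}{3} \left(-5924\right) = -2 - \frac{5924}{3} = - \frac{5930}{3} \approx -1976.7$)
$\sqrt{y{\left(-56,-184 \right)} + E} = \sqrt{\frac{37}{2} - \frac{5930}{3}} = \sqrt{- \frac{11749}{6}} = \frac{i \sqrt{70494}}{6}$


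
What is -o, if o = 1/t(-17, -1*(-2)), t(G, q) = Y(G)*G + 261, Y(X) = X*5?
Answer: -1/1706 ≈ -0.00058617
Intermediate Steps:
Y(X) = 5*X
t(G, q) = 261 + 5*G² (t(G, q) = (5*G)*G + 261 = 5*G² + 261 = 261 + 5*G²)
o = 1/1706 (o = 1/(261 + 5*(-17)²) = 1/(261 + 5*289) = 1/(261 + 1445) = 1/1706 ≈ 0.00058617)
-o = -1*1/1706 = -1/1706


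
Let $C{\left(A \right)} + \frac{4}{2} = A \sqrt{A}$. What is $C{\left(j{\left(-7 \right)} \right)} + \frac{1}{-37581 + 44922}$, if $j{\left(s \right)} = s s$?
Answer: $\frac{2503282}{7341} \approx 341.0$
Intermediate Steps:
$j{\left(s \right)} = s^{2}$
$C{\left(A \right)} = -2 + A^{\frac{3}{2}}$ ($C{\left(A \right)} = -2 + A \sqrt{A} = -2 + A^{\frac{3}{2}}$)
$C{\left(j{\left(-7 \right)} \right)} + \frac{1}{-37581 + 44922} = \left(-2 + \left(\left(-7\right)^{2}\right)^{\frac{3}{2}}\right) + \frac{1}{-37581 + 44922} = \left(-2 + 49^{\frac{3}{2}}\right) + \frac{1}{7341} = \left(-2 + 343\right) + \frac{1}{7341} = 341 + \frac{1}{7341} = \frac{2503282}{7341}$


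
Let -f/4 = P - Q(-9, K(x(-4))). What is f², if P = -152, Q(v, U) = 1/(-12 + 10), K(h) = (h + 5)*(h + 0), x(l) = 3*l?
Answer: 367236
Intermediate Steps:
K(h) = h*(5 + h) (K(h) = (5 + h)*h = h*(5 + h))
Q(v, U) = -½ (Q(v, U) = 1/(-2) = -½)
f = 606 (f = -4*(-152 - 1*(-½)) = -4*(-152 + ½) = -4*(-303/2) = 606)
f² = 606² = 367236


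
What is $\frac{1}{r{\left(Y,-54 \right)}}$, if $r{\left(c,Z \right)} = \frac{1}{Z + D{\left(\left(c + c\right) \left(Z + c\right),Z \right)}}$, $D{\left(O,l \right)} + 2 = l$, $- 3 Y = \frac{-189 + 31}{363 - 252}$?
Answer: $-110$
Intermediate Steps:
$Y = \frac{158}{333}$ ($Y = - \frac{\left(-189 + 31\right) \frac{1}{363 - 252}}{3} = - \frac{\left(-158\right) \frac{1}{111}}{3} = \left(- \frac{1}{3}\right) \left(- \frac{158}{111}\right) = \frac{158}{333} \approx 0.47447$)
$D{\left(O,l \right)} = -2 + l$
$r{\left(c,Z \right)} = \frac{1}{-2 + 2 Z}$ ($r{\left(c,Z \right)} = \frac{1}{Z + \left(-2 + Z\right)} = \frac{1}{-2 + 2 Z}$)
$\frac{1}{r{\left(Y,-54 \right)}} = \frac{1}{\frac{1}{2} \frac{1}{-1 - 54}} = \frac{1}{\frac{1}{2} \frac{1}{-55}} = \frac{1}{\frac{1}{2} \left(- \frac{1}{55}\right)} = \frac{1}{- \frac{1}{110}} = -110$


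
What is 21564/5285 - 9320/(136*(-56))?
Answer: 3812279/718760 ≈ 5.3040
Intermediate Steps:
21564/5285 - 9320/(136*(-56)) = 21564*(1/5285) - 9320/(-7616) = 21564/5285 - 9320*(-1/7616) = 21564/5285 + 1165/952 = 3812279/718760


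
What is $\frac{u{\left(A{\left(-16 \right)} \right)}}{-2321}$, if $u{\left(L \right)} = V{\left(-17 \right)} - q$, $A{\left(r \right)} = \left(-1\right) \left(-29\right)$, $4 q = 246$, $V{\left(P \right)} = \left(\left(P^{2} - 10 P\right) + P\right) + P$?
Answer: $- \frac{727}{4642} \approx -0.15661$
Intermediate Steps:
$V{\left(P \right)} = P^{2} - 8 P$ ($V{\left(P \right)} = \left(P^{2} - 9 P\right) + P = P^{2} - 8 P$)
$q = \frac{123}{2}$ ($q = \frac{1}{4} \cdot 246 = \frac{123}{2} \approx 61.5$)
$A{\left(r \right)} = 29$
$u{\left(L \right)} = \frac{727}{2}$ ($u{\left(L \right)} = - 17 \left(-8 - 17\right) - \frac{123}{2} = \left(-17\right) \left(-25\right) - \frac{123}{2} = 425 - \frac{123}{2} = \frac{727}{2}$)
$\frac{u{\left(A{\left(-16 \right)} \right)}}{-2321} = \frac{727}{2 \left(-2321\right)} = \frac{727}{2} \left(- \frac{1}{2321}\right) = - \frac{727}{4642}$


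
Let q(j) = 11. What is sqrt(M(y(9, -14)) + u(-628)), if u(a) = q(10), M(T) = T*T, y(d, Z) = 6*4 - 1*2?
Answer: 3*sqrt(55) ≈ 22.249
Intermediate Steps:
y(d, Z) = 22 (y(d, Z) = 24 - 2 = 22)
M(T) = T**2
u(a) = 11
sqrt(M(y(9, -14)) + u(-628)) = sqrt(22**2 + 11) = sqrt(484 + 11) = sqrt(495) = 3*sqrt(55)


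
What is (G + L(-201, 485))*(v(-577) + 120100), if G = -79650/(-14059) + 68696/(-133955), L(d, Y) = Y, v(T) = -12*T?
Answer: 6897338126434192/110780785 ≈ 6.2261e+7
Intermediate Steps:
G = 9703718686/1883273345 (G = -79650*(-1/14059) + 68696*(-1/133955) = 79650/14059 - 68696/133955 = 9703718686/1883273345 ≈ 5.1526)
(G + L(-201, 485))*(v(-577) + 120100) = (9703718686/1883273345 + 485)*(-12*(-577) + 120100) = 923091291011*(6924 + 120100)/1883273345 = (923091291011/1883273345)*127024 = 6897338126434192/110780785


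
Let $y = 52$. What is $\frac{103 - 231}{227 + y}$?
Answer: $- \frac{128}{279} \approx -0.45878$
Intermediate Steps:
$\frac{103 - 231}{227 + y} = \frac{103 - 231}{227 + 52} = - \frac{128}{279}$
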